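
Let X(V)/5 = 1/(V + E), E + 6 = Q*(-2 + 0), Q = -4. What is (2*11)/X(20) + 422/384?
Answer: 93983/960 ≈ 97.899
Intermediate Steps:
E = 2 (E = -6 - 4*(-2 + 0) = -6 - 4*(-2) = -6 + 8 = 2)
X(V) = 5/(2 + V) (X(V) = 5/(V + 2) = 5/(2 + V))
(2*11)/X(20) + 422/384 = (2*11)/((5/(2 + 20))) + 422/384 = 22/((5/22)) + 422*(1/384) = 22/((5*(1/22))) + 211/192 = 22/(5/22) + 211/192 = 22*(22/5) + 211/192 = 484/5 + 211/192 = 93983/960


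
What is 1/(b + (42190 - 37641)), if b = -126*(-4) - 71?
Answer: 1/4982 ≈ 0.00020072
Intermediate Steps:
b = 433 (b = 504 - 71 = 433)
1/(b + (42190 - 37641)) = 1/(433 + (42190 - 37641)) = 1/(433 + 4549) = 1/4982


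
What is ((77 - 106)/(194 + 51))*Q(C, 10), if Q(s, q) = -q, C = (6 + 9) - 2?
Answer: 58/49 ≈ 1.1837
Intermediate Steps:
C = 13 (C = 15 - 2 = 13)
((77 - 106)/(194 + 51))*Q(C, 10) = ((77 - 106)/(194 + 51))*(-1*10) = -29/245*(-10) = 58/49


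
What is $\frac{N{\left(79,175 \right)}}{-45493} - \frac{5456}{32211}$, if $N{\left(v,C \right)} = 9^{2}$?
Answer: $- \frac{250818899}{1465375023} \approx -0.17116$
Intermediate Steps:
$N{\left(v,C \right)} = 81$
$\frac{N{\left(79,175 \right)}}{-45493} - \frac{5456}{32211} = \frac{81}{-45493} - \frac{5456}{32211} = 81 \left(- \frac{1}{45493}\right) - \frac{5456}{32211} = - \frac{81}{45493} - \frac{5456}{32211} = - \frac{250818899}{1465375023}$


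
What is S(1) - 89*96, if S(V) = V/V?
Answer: -8543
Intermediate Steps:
S(V) = 1
S(1) - 89*96 = 1 - 89*96 = 1 - 8544 = -8543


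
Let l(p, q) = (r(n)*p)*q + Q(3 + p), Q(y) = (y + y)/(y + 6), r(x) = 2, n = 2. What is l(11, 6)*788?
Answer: 525596/5 ≈ 1.0512e+5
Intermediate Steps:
Q(y) = 2*y/(6 + y) (Q(y) = (2*y)/(6 + y) = 2*y/(6 + y))
l(p, q) = 2*p*q + 2*(3 + p)/(9 + p) (l(p, q) = (2*p)*q + 2*(3 + p)/(6 + (3 + p)) = 2*p*q + 2*(3 + p)/(9 + p))
l(11, 6)*788 = (2*(3 + 11 + 11*6*(9 + 11))/(9 + 11))*788 = (2*(3 + 11 + 11*6*20)/20)*788 = (2*(1/20)*(3 + 11 + 1320))*788 = (2*(1/20)*1334)*788 = (667/5)*788 = 525596/5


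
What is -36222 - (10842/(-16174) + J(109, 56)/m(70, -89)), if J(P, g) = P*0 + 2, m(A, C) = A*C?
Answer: -912451688608/25191005 ≈ -36221.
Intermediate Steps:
J(P, g) = 2 (J(P, g) = 0 + 2 = 2)
-36222 - (10842/(-16174) + J(109, 56)/m(70, -89)) = -36222 - (10842/(-16174) + 2/((70*(-89)))) = -36222 - (10842*(-1/16174) + 2/(-6230)) = -36222 - (-5421/8087 + 2*(-1/6230)) = -36222 - (-5421/8087 - 1/3115) = -36222 - 1*(-16894502/25191005) = -36222 + 16894502/25191005 = -912451688608/25191005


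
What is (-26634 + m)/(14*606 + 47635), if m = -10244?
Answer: -36878/56119 ≈ -0.65714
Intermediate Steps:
(-26634 + m)/(14*606 + 47635) = (-26634 - 10244)/(14*606 + 47635) = -36878/(8484 + 47635) = -36878/56119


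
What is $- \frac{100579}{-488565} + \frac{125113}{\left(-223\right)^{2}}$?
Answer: $\frac{66127525936}{24295848885} \approx 2.7218$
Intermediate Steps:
$- \frac{100579}{-488565} + \frac{125113}{\left(-223\right)^{2}} = \left(-100579\right) \left(- \frac{1}{488565}\right) + \frac{125113}{49729} = \frac{100579}{488565} + 125113 \cdot \frac{1}{49729} = \frac{100579}{488565} + \frac{125113}{49729} = \frac{66127525936}{24295848885}$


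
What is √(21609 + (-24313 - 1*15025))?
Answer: I*√17729 ≈ 133.15*I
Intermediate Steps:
√(21609 + (-24313 - 1*15025)) = √(21609 + (-24313 - 15025)) = √(21609 - 39338) = √(-17729) = I*√17729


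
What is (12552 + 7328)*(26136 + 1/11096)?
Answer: 720662566645/1387 ≈ 5.1958e+8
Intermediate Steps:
(12552 + 7328)*(26136 + 1/11096) = 19880*(26136 + 1/11096) = 19880*(290005057/11096) = 720662566645/1387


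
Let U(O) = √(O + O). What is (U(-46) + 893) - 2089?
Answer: -1196 + 2*I*√23 ≈ -1196.0 + 9.5917*I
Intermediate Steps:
U(O) = √2*√O (U(O) = √(2*O) = √2*√O)
(U(-46) + 893) - 2089 = (√2*√(-46) + 893) - 2089 = (√2*(I*√46) + 893) - 2089 = (2*I*√23 + 893) - 2089 = (893 + 2*I*√23) - 2089 = -1196 + 2*I*√23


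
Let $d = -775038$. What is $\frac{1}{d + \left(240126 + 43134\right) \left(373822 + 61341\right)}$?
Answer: $\frac{1}{123263496342} \approx 8.1127 \cdot 10^{-12}$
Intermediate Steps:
$\frac{1}{d + \left(240126 + 43134\right) \left(373822 + 61341\right)} = \frac{1}{-775038 + \left(240126 + 43134\right) \left(373822 + 61341\right)} = \frac{1}{-775038 + 283260 \cdot 435163} = \frac{1}{-775038 + 123264271380} = \frac{1}{123263496342}$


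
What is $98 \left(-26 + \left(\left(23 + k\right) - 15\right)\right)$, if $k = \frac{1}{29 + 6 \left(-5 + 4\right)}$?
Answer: $- \frac{40474}{23} \approx -1759.7$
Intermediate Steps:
$k = \frac{1}{23}$ ($k = \frac{1}{29 + 6 \left(-1\right)} = \frac{1}{29 - 6} = \frac{1}{23} \approx 0.043478$)
$98 \left(-26 + \left(\left(23 + k\right) - 15\right)\right) = 98 \left(-26 + \left(\left(23 + \frac{1}{23}\right) - 15\right)\right) = 98 \left(-26 + \left(\frac{530}{23} - 15\right)\right) = 98 \left(-26 + \frac{185}{23}\right) = 98 \left(- \frac{413}{23}\right) = - \frac{40474}{23}$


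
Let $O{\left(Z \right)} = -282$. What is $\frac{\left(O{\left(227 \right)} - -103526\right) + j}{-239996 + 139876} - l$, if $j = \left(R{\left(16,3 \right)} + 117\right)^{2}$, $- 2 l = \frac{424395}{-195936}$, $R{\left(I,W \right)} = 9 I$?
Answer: $- \frac{913696439}{326951872} \approx -2.7946$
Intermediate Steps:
$l = \frac{141465}{130624}$ ($l = - \frac{424395 \frac{1}{-195936}}{2} = - \frac{424395 \left(- \frac{1}{195936}\right)}{2} = \left(- \frac{1}{2}\right) \left(- \frac{141465}{65312}\right) = \frac{141465}{130624} \approx 1.083$)
$j = 68121$ ($j = \left(9 \cdot 16 + 117\right)^{2} = \left(144 + 117\right)^{2} = 261^{2} = 68121$)
$\frac{\left(O{\left(227 \right)} - -103526\right) + j}{-239996 + 139876} - l = \frac{\left(-282 - -103526\right) + 68121}{-239996 + 139876} - \frac{141465}{130624} = \frac{\left(-282 + 103526\right) + 68121}{-100120} - \frac{141465}{130624} = \left(103244 + 68121\right) \left(- \frac{1}{100120}\right) - \frac{141465}{130624} = 171365 \left(- \frac{1}{100120}\right) - \frac{141465}{130624} = - \frac{34273}{20024} - \frac{141465}{130624} = - \frac{913696439}{326951872}$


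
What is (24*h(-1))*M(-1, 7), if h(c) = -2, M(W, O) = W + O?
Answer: -288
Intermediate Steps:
M(W, O) = O + W
(24*h(-1))*M(-1, 7) = (24*(-2))*(7 - 1) = -48*6 = -288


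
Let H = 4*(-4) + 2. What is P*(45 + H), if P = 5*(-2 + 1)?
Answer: -155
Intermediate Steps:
P = -5 (P = 5*(-1) = -5)
H = -14 (H = -16 + 2 = -14)
P*(45 + H) = -5*(45 - 14) = -5*31 = -155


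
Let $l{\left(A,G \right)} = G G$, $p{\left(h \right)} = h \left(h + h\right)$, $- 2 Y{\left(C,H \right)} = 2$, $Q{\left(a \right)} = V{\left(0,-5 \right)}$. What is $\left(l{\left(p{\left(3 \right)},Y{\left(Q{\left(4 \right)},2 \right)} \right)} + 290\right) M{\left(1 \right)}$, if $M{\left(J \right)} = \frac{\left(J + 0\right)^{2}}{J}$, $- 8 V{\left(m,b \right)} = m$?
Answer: $291$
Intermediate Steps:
$V{\left(m,b \right)} = - \frac{m}{8}$
$Q{\left(a \right)} = 0$ ($Q{\left(a \right)} = \left(- \frac{1}{8}\right) 0 = 0$)
$Y{\left(C,H \right)} = -1$ ($Y{\left(C,H \right)} = \left(- \frac{1}{2}\right) 2 = -1$)
$M{\left(J \right)} = J$ ($M{\left(J \right)} = \frac{J^{2}}{J} = J$)
$p{\left(h \right)} = 2 h^{2}$ ($p{\left(h \right)} = h 2 h = 2 h^{2}$)
$l{\left(A,G \right)} = G^{2}$
$\left(l{\left(p{\left(3 \right)},Y{\left(Q{\left(4 \right)},2 \right)} \right)} + 290\right) M{\left(1 \right)} = \left(\left(-1\right)^{2} + 290\right) 1 = \left(1 + 290\right) 1 = 291 \cdot 1 = 291$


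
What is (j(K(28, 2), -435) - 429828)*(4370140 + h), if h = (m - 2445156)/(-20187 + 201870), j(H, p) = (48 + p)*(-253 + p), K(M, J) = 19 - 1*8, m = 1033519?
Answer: -43290896491689092/60561 ≈ -7.1483e+11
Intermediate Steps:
K(M, J) = 11 (K(M, J) = 19 - 8 = 11)
j(H, p) = (-253 + p)*(48 + p)
h = -1411637/181683 (h = (1033519 - 2445156)/(-20187 + 201870) = -1411637/181683 ≈ -7.7698)
(j(K(28, 2), -435) - 429828)*(4370140 + h) = ((-12144 + (-435)**2 - 205*(-435)) - 429828)*(4370140 - 1411637/181683) = ((-12144 + 189225 + 89175) - 429828)*(793978733983/181683) = (266256 - 429828)*(793978733983/181683) = -163572*793978733983/181683 = -43290896491689092/60561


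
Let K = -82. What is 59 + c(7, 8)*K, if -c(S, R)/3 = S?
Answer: 1781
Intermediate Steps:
c(S, R) = -3*S
59 + c(7, 8)*K = 59 - 3*7*(-82) = 59 - 21*(-82) = 59 + 1722 = 1781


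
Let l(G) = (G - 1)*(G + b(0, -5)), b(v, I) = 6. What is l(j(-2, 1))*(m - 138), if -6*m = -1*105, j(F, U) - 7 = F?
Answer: -5302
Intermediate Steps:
j(F, U) = 7 + F
m = 35/2 (m = -(-1)*105/6 = -1/6*(-105) = 35/2 ≈ 17.500)
l(G) = (-1 + G)*(6 + G) (l(G) = (G - 1)*(G + 6) = (-1 + G)*(6 + G))
l(j(-2, 1))*(m - 138) = (-6 + (7 - 2)**2 + 5*(7 - 2))*(35/2 - 138) = (-6 + 5**2 + 5*5)*(-241/2) = (-6 + 25 + 25)*(-241/2) = 44*(-241/2) = -5302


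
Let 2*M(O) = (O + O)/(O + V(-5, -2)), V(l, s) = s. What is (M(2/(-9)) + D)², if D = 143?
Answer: 2047761/100 ≈ 20478.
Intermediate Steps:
M(O) = O/(-2 + O) (M(O) = ((O + O)/(O - 2))/2 = ((2*O)/(-2 + O))/2 = (2*O/(-2 + O))/2 = O/(-2 + O))
(M(2/(-9)) + D)² = ((2/(-9))/(-2 + 2/(-9)) + 143)² = ((2*(-⅑))/(-2 + 2*(-⅑)) + 143)² = (-2/(9*(-2 - 2/9)) + 143)² = (-2/(9*(-20/9)) + 143)² = (-2/9*(-9/20) + 143)² = (⅒ + 143)² = (1431/10)² = 2047761/100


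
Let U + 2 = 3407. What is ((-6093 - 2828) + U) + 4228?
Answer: -1288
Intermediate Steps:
U = 3405 (U = -2 + 3407 = 3405)
((-6093 - 2828) + U) + 4228 = ((-6093 - 2828) + 3405) + 4228 = (-8921 + 3405) + 4228 = -5516 + 4228 = -1288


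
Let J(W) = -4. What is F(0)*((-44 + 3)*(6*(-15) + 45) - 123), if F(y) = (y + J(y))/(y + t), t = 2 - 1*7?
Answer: 6888/5 ≈ 1377.6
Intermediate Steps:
t = -5 (t = 2 - 7 = -5)
F(y) = (-4 + y)/(-5 + y) (F(y) = (y - 4)/(y - 5) = (-4 + y)/(-5 + y))
F(0)*((-44 + 3)*(6*(-15) + 45) - 123) = ((-4 + 0)/(-5 + 0))*((-44 + 3)*(6*(-15) + 45) - 123) = (-4/(-5))*(-41*(-90 + 45) - 123) = (-1/5*(-4))*(-41*(-45) - 123) = 4*(1845 - 123)/5 = (4/5)*1722 = 6888/5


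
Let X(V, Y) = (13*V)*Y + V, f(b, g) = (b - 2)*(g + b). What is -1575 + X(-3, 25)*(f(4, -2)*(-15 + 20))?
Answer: -21135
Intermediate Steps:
f(b, g) = (-2 + b)*(b + g)
X(V, Y) = V + 13*V*Y (X(V, Y) = 13*V*Y + V = V + 13*V*Y)
-1575 + X(-3, 25)*(f(4, -2)*(-15 + 20)) = -1575 + (-3*(1 + 13*25))*((4² - 2*4 - 2*(-2) + 4*(-2))*(-15 + 20)) = -1575 + (-3*(1 + 325))*((16 - 8 + 4 - 8)*5) = -1575 + (-3*326)*(4*5) = -1575 - 978*20 = -1575 - 19560 = -21135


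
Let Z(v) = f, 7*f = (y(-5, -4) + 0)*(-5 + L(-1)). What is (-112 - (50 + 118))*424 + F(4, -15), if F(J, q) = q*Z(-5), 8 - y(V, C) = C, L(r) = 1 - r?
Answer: -830500/7 ≈ -1.1864e+5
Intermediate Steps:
y(V, C) = 8 - C
f = -36/7 (f = (((8 - 1*(-4)) + 0)*(-5 + (1 - 1*(-1))))/7 = (((8 + 4) + 0)*(-5 + (1 + 1)))/7 = ((12 + 0)*(-5 + 2))/7 = (12*(-3))/7 = (⅐)*(-36) = -36/7 ≈ -5.1429)
Z(v) = -36/7
F(J, q) = -36*q/7 (F(J, q) = q*(-36/7) = -36*q/7)
(-112 - (50 + 118))*424 + F(4, -15) = (-112 - (50 + 118))*424 - 36/7*(-15) = (-112 - 1*168)*424 + 540/7 = (-112 - 168)*424 + 540/7 = -280*424 + 540/7 = -118720 + 540/7 = -830500/7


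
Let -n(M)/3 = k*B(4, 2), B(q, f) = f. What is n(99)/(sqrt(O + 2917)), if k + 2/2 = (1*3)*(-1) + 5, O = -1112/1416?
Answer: -3*sqrt(91362090)/258085 ≈ -0.11111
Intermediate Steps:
O = -139/177 (O = -1112*1/1416 = -139/177 ≈ -0.78531)
k = 1 (k = -1 + ((1*3)*(-1) + 5) = -1 + (3*(-1) + 5) = -1 + (-3 + 5) = -1 + 2 = 1)
n(M) = -6 (n(M) = -3*2 = -6)
n(99)/(sqrt(O + 2917)) = -6/sqrt(-139/177 + 2917) = -6*sqrt(91362090)/516170 = -3*sqrt(91362090)/258085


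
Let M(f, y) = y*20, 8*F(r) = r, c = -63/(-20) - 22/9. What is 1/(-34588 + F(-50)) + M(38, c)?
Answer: 17573843/1245393 ≈ 14.111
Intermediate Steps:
c = 127/180 (c = -63*(-1/20) - 22*⅑ = 63/20 - 22/9 = 127/180 ≈ 0.70556)
F(r) = r/8
M(f, y) = 20*y
1/(-34588 + F(-50)) + M(38, c) = 1/(-34588 + (⅛)*(-50)) + 20*(127/180) = 1/(-34588 - 25/4) + 127/9 = 1/(-138377/4) + 127/9 = -4/138377 + 127/9 = 17573843/1245393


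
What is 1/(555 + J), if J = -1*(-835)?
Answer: 1/1390 ≈ 0.00071942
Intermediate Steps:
J = 835
1/(555 + J) = 1/(555 + 835) = 1/1390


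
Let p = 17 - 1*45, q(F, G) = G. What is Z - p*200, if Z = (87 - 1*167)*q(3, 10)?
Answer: 4800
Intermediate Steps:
p = -28 (p = 17 - 45 = -28)
Z = -800 (Z = (87 - 1*167)*10 = (87 - 167)*10 = -80*10 = -800)
Z - p*200 = -800 - (-28)*200 = -800 - 1*(-5600) = -800 + 5600 = 4800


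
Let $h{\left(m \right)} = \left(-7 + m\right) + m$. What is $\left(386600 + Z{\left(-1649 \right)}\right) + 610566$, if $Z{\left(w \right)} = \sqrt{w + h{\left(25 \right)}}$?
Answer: $997166 + i \sqrt{1606} \approx 9.9717 \cdot 10^{5} + 40.075 i$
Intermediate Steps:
$h{\left(m \right)} = -7 + 2 m$
$Z{\left(w \right)} = \sqrt{43 + w}$ ($Z{\left(w \right)} = \sqrt{w + \left(-7 + 2 \cdot 25\right)} = \sqrt{w + \left(-7 + 50\right)} = \sqrt{w + 43} = \sqrt{43 + w}$)
$\left(386600 + Z{\left(-1649 \right)}\right) + 610566 = \left(386600 + \sqrt{43 - 1649}\right) + 610566 = \left(386600 + \sqrt{-1606}\right) + 610566 = \left(386600 + i \sqrt{1606}\right) + 610566 = 997166 + i \sqrt{1606}$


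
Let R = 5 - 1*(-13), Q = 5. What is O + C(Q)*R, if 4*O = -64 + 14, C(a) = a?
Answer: 155/2 ≈ 77.500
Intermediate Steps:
O = -25/2 (O = (-64 + 14)/4 = (¼)*(-50) = -25/2 ≈ -12.500)
R = 18 (R = 5 + 13 = 18)
O + C(Q)*R = -25/2 + 5*18 = -25/2 + 90 = 155/2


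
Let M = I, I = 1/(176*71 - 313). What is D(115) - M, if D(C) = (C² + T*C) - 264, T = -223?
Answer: -154529173/12183 ≈ -12684.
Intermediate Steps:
D(C) = -264 + C² - 223*C (D(C) = (C² - 223*C) - 264 = -264 + C² - 223*C)
I = 1/12183 (I = 1/(12496 - 313) = 1/12183 ≈ 8.2082e-5)
M = 1/12183 ≈ 8.2082e-5
D(115) - M = (-264 + 115² - 223*115) - 1*1/12183 = (-264 + 13225 - 25645) - 1/12183 = -12684 - 1/12183 = -154529173/12183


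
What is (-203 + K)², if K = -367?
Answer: 324900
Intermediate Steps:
(-203 + K)² = (-203 - 367)² = (-570)² = 324900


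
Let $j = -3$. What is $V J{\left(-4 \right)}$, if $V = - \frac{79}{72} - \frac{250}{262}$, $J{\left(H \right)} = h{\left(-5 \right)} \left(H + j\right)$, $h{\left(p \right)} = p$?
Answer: $- \frac{677215}{9432} \approx -71.8$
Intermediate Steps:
$J{\left(H \right)} = 15 - 5 H$ ($J{\left(H \right)} = - 5 \left(H - 3\right) = - 5 \left(-3 + H\right) = 15 - 5 H$)
$V = - \frac{19349}{9432}$ ($V = \left(-79\right) \frac{1}{72} - \frac{125}{131} = - \frac{79}{72} - \frac{125}{131} = - \frac{19349}{9432} \approx -2.0514$)
$V J{\left(-4 \right)} = - \frac{19349 \left(15 - -20\right)}{9432} = - \frac{19349 \left(15 + 20\right)}{9432} = \left(- \frac{19349}{9432}\right) 35 = - \frac{677215}{9432}$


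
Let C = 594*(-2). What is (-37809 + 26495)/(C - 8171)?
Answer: 11314/9359 ≈ 1.2089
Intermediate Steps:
C = -1188
(-37809 + 26495)/(C - 8171) = (-37809 + 26495)/(-1188 - 8171) = -11314/(-9359) = -11314*(-1/9359) = 11314/9359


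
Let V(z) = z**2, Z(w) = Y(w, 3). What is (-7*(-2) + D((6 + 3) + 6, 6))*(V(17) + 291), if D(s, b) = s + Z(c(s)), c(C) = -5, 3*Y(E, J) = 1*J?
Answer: 17400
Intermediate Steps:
Y(E, J) = J/3 (Y(E, J) = (1*J)/3 = J/3)
Z(w) = 1 (Z(w) = (1/3)*3 = 1)
D(s, b) = 1 + s (D(s, b) = s + 1 = 1 + s)
(-7*(-2) + D((6 + 3) + 6, 6))*(V(17) + 291) = (-7*(-2) + (1 + ((6 + 3) + 6)))*(17**2 + 291) = (14 + (1 + (9 + 6)))*(289 + 291) = (14 + (1 + 15))*580 = (14 + 16)*580 = 30*580 = 17400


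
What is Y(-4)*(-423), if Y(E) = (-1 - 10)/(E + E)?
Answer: -4653/8 ≈ -581.63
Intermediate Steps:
Y(E) = -11/(2*E) (Y(E) = -11*1/(2*E) = -11/(2*E))
Y(-4)*(-423) = -11/2/(-4)*(-423) = -11/2*(-¼)*(-423) = (11/8)*(-423) = -4653/8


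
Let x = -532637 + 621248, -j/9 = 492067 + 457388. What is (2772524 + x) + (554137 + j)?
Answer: -5129823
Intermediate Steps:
j = -8545095 (j = -9*(492067 + 457388) = -9*949455 = -8545095)
x = 88611
(2772524 + x) + (554137 + j) = (2772524 + 88611) + (554137 - 8545095) = 2861135 - 7990958 = -5129823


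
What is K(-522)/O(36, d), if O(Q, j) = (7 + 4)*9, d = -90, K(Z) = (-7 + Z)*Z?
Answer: 30682/11 ≈ 2789.3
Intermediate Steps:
K(Z) = Z*(-7 + Z)
O(Q, j) = 99 (O(Q, j) = 11*9 = 99)
K(-522)/O(36, d) = -522*(-7 - 522)/99 = -522*(-529)*(1/99) = 276138*(1/99) = 30682/11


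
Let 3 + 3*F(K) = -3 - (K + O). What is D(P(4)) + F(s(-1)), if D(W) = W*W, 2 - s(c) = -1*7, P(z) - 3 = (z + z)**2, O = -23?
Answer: 13475/3 ≈ 4491.7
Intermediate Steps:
P(z) = 3 + 4*z**2 (P(z) = 3 + (z + z)**2 = 3 + (2*z)**2 = 3 + 4*z**2)
s(c) = 9 (s(c) = 2 - (-1)*7 = 2 - 1*(-7) = 2 + 7 = 9)
F(K) = 17/3 - K/3 (F(K) = -1 + (-3 - (K - 23))/3 = -1 + (-3 - (-23 + K))/3 = -1 + (-3 + (23 - K))/3 = -1 + (20 - K)/3 = -1 + (20/3 - K/3) = 17/3 - K/3)
D(W) = W**2
D(P(4)) + F(s(-1)) = (3 + 4*4**2)**2 + (17/3 - 1/3*9) = (3 + 4*16)**2 + (17/3 - 3) = (3 + 64)**2 + 8/3 = 67**2 + 8/3 = 4489 + 8/3 = 13475/3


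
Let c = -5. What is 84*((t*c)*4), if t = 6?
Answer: -10080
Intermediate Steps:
84*((t*c)*4) = 84*((6*(-5))*4) = 84*(-30*4) = 84*(-120) = -10080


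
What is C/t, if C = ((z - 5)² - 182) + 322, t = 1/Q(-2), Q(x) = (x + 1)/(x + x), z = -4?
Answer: 221/4 ≈ 55.250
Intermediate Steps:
Q(x) = (1 + x)/(2*x) (Q(x) = (1 + x)/((2*x)) = (1 + x)*(1/(2*x)) = (1 + x)/(2*x))
t = 4 (t = 1/((½)*(1 - 2)/(-2)) = 1/((½)*(-½)*(-1)) = 1/(¼) = 4)
C = 221 (C = ((-4 - 5)² - 182) + 322 = ((-9)² - 182) + 322 = (81 - 182) + 322 = -101 + 322 = 221)
C/t = 221/4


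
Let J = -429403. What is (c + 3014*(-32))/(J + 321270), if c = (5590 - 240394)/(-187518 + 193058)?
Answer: 133639181/149764205 ≈ 0.89233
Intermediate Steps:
c = -58701/1385 (c = -234804/5540 = -234804*1/5540 = -58701/1385 ≈ -42.383)
(c + 3014*(-32))/(J + 321270) = (-58701/1385 + 3014*(-32))/(-429403 + 321270) = (-58701/1385 - 96448)/(-108133) = -133639181/1385*(-1/108133) = 133639181/149764205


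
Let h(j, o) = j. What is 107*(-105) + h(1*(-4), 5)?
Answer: -11239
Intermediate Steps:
107*(-105) + h(1*(-4), 5) = 107*(-105) + 1*(-4) = -11235 - 4 = -11239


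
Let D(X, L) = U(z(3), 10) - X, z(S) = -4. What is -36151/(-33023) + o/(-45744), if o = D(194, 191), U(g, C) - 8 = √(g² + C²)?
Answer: 276638937/251767352 - √29/22872 ≈ 1.0986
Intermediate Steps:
U(g, C) = 8 + √(C² + g²) (U(g, C) = 8 + √(g² + C²) = 8 + √(C² + g²))
D(X, L) = 8 - X + 2*√29 (D(X, L) = (8 + √(10² + (-4)²)) - X = (8 + √(100 + 16)) - X = (8 + √116) - X = (8 + 2*√29) - X = 8 - X + 2*√29)
o = -186 + 2*√29 (o = 8 - 1*194 + 2*√29 = 8 - 194 + 2*√29 = -186 + 2*√29 ≈ -175.23)
-36151/(-33023) + o/(-45744) = -36151/(-33023) + (-186 + 2*√29)/(-45744) = -36151*(-1/33023) + (-186 + 2*√29)*(-1/45744) = 36151/33023 + (31/7624 - √29/22872) = 276638937/251767352 - √29/22872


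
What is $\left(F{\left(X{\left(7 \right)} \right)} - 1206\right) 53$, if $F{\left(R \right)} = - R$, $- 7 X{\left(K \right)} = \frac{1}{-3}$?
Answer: $- \frac{1342331}{21} \approx -63921.0$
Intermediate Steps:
$X{\left(K \right)} = \frac{1}{21}$ ($X{\left(K \right)} = - \frac{1}{7 \left(-3\right)} = \left(- \frac{1}{7}\right) \left(- \frac{1}{3}\right) = \frac{1}{21}$)
$\left(F{\left(X{\left(7 \right)} \right)} - 1206\right) 53 = \left(\left(-1\right) \frac{1}{21} - 1206\right) 53 = \left(- \frac{1}{21} - 1206\right) 53 = \left(- \frac{25327}{21}\right) 53 = - \frac{1342331}{21}$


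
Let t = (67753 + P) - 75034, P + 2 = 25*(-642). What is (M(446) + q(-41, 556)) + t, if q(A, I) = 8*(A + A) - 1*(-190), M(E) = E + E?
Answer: -22907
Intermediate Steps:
M(E) = 2*E
P = -16052 (P = -2 + 25*(-642) = -2 - 16050 = -16052)
q(A, I) = 190 + 16*A (q(A, I) = 8*(2*A) + 190 = 16*A + 190 = 190 + 16*A)
t = -23333 (t = (67753 - 16052) - 75034 = 51701 - 75034 = -23333)
(M(446) + q(-41, 556)) + t = (2*446 + (190 + 16*(-41))) - 23333 = (892 + (190 - 656)) - 23333 = (892 - 466) - 23333 = 426 - 23333 = -22907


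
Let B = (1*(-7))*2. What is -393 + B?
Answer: -407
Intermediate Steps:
B = -14 (B = -7*2 = -14)
-393 + B = -393 - 14 = -407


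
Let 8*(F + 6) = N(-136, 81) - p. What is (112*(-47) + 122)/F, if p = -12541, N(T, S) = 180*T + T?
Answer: 13712/4041 ≈ 3.3932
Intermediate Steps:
N(T, S) = 181*T
F = -12123/8 (F = -6 + (181*(-136) - 1*(-12541))/8 = -6 + (-24616 + 12541)/8 = -6 + (⅛)*(-12075) = -6 - 12075/8 = -12123/8 ≈ -1515.4)
(112*(-47) + 122)/F = (112*(-47) + 122)/(-12123/8) = (-5264 + 122)*(-8/12123) = -5142*(-8/12123) = 13712/4041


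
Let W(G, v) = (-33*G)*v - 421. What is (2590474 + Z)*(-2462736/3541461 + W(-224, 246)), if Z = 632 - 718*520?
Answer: 4759587923594276970/1180487 ≈ 4.0319e+12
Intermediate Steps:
Z = -372728 (Z = 632 - 373360 = -372728)
W(G, v) = -421 - 33*G*v (W(G, v) = -33*G*v - 421 = -421 - 33*G*v)
(2590474 + Z)*(-2462736/3541461 + W(-224, 246)) = (2590474 - 372728)*(-2462736/3541461 + (-421 - 33*(-224)*246)) = 2217746*(-2462736*1/3541461 + (-421 + 1818432)) = 2217746*(-820912/1180487 + 1818011) = 2217746*(2146137530445/1180487) = 4759587923594276970/1180487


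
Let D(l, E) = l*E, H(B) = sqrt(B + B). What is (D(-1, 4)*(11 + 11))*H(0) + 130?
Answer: 130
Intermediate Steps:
H(B) = sqrt(2)*sqrt(B) (H(B) = sqrt(2*B) = sqrt(2)*sqrt(B))
D(l, E) = E*l
(D(-1, 4)*(11 + 11))*H(0) + 130 = ((4*(-1))*(11 + 11))*(sqrt(2)*sqrt(0)) + 130 = (-4*22)*(sqrt(2)*0) + 130 = -88*0 + 130 = 0 + 130 = 130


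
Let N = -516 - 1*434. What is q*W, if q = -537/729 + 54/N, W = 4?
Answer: -366344/115425 ≈ -3.1739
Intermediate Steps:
N = -950 (N = -516 - 434 = -950)
q = -91586/115425 (q = -537/729 + 54/(-950) = -537*1/729 + 54*(-1/950) = -179/243 - 27/475 = -91586/115425 ≈ -0.79347)
q*W = -91586/115425*4 = -366344/115425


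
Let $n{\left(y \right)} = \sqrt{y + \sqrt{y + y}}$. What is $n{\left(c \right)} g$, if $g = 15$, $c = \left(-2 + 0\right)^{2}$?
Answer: $15 \sqrt{4 + 2 \sqrt{2}} \approx 39.197$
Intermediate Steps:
$c = 4$ ($c = \left(-2\right)^{2} = 4$)
$n{\left(y \right)} = \sqrt{y + \sqrt{2} \sqrt{y}}$ ($n{\left(y \right)} = \sqrt{y + \sqrt{2 y}} = \sqrt{y + \sqrt{2} \sqrt{y}}$)
$n{\left(c \right)} g = \sqrt{4 + \sqrt{2} \sqrt{4}} \cdot 15 = \sqrt{4 + \sqrt{2} \cdot 2} \cdot 15 = \sqrt{4 + 2 \sqrt{2}} \cdot 15 = 15 \sqrt{4 + 2 \sqrt{2}}$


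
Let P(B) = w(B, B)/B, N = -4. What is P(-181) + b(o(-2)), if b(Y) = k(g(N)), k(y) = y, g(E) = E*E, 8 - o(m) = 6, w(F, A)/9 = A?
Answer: 25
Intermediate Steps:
w(F, A) = 9*A
o(m) = 2 (o(m) = 8 - 1*6 = 8 - 6 = 2)
g(E) = E²
b(Y) = 16 (b(Y) = (-4)² = 16)
P(B) = 9 (P(B) = (9*B)/B = 9)
P(-181) + b(o(-2)) = 9 + 16 = 25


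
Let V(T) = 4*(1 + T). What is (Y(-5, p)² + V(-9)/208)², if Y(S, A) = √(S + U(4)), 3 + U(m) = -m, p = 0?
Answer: 24964/169 ≈ 147.72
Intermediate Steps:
V(T) = 4 + 4*T
U(m) = -3 - m
Y(S, A) = √(-7 + S) (Y(S, A) = √(S + (-3 - 1*4)) = √(S + (-3 - 4)) = √(S - 7) = √(-7 + S))
(Y(-5, p)² + V(-9)/208)² = ((√(-7 - 5))² + (4 + 4*(-9))/208)² = ((√(-12))² + (4 - 36)*(1/208))² = ((2*I*√3)² - 32*1/208)² = (-12 - 2/13)² = (-158/13)² = 24964/169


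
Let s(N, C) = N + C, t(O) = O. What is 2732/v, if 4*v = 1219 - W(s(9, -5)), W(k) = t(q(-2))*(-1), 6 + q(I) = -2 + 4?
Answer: 10928/1215 ≈ 8.9942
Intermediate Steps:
q(I) = -4 (q(I) = -6 + (-2 + 4) = -6 + 2 = -4)
s(N, C) = C + N
W(k) = 4 (W(k) = -4*(-1) = 4)
v = 1215/4 (v = (1219 - 1*4)/4 = (1219 - 4)/4 = (¼)*1215 = 1215/4 ≈ 303.75)
2732/v = 2732/(1215/4) = 2732*(4/1215) = 10928/1215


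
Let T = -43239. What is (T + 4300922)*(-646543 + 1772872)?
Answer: 4795551835707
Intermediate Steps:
(T + 4300922)*(-646543 + 1772872) = (-43239 + 4300922)*(-646543 + 1772872) = 4257683*1126329 = 4795551835707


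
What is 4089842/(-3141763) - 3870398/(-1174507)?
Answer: 7356325173780/3690022635841 ≈ 1.9936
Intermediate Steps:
4089842/(-3141763) - 3870398/(-1174507) = 4089842*(-1/3141763) - 3870398*(-1/1174507) = -4089842/3141763 + 3870398/1174507 = 7356325173780/3690022635841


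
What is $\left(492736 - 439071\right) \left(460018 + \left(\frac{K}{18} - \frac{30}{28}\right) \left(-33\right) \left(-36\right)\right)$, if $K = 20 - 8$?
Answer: $\frac{172627425400}{7} \approx 2.4661 \cdot 10^{10}$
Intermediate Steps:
$K = 12$
$\left(492736 - 439071\right) \left(460018 + \left(\frac{K}{18} - \frac{30}{28}\right) \left(-33\right) \left(-36\right)\right) = \left(492736 - 439071\right) \left(460018 + \left(\frac{12}{18} - \frac{30}{28}\right) \left(-33\right) \left(-36\right)\right) = 53665 \left(460018 + \left(12 \cdot \frac{1}{18} - \frac{15}{14}\right) \left(-33\right) \left(-36\right)\right) = 53665 \left(460018 + \left(\frac{2}{3} - \frac{15}{14}\right) \left(-33\right) \left(-36\right)\right) = 53665 \left(460018 + \left(- \frac{17}{42}\right) \left(-33\right) \left(-36\right)\right) = 53665 \left(460018 + \frac{187}{14} \left(-36\right)\right) = 53665 \left(460018 - \frac{3366}{7}\right) = 53665 \cdot \frac{3216760}{7} = \frac{172627425400}{7}$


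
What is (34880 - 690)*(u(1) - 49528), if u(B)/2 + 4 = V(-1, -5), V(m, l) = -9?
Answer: -1694251260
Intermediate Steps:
u(B) = -26 (u(B) = -8 + 2*(-9) = -8 - 18 = -26)
(34880 - 690)*(u(1) - 49528) = (34880 - 690)*(-26 - 49528) = 34190*(-49554) = -1694251260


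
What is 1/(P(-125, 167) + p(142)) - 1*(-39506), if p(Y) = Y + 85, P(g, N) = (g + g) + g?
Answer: 5846887/148 ≈ 39506.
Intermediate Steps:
P(g, N) = 3*g (P(g, N) = 2*g + g = 3*g)
p(Y) = 85 + Y
1/(P(-125, 167) + p(142)) - 1*(-39506) = 1/(3*(-125) + (85 + 142)) - 1*(-39506) = 1/(-375 + 227) + 39506 = 1/(-148) + 39506 = -1/148 + 39506 = 5846887/148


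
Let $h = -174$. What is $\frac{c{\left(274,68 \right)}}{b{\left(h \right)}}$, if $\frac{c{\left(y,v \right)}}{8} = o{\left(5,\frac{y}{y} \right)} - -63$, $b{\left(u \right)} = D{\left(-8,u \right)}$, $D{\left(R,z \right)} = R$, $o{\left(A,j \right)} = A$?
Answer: $-68$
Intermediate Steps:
$b{\left(u \right)} = -8$
$c{\left(y,v \right)} = 544$ ($c{\left(y,v \right)} = 8 \left(5 - -63\right) = 8 \left(5 + 63\right) = 8 \cdot 68 = 544$)
$\frac{c{\left(274,68 \right)}}{b{\left(h \right)}} = \frac{544}{-8} = 544 \left(- \frac{1}{8}\right) = -68$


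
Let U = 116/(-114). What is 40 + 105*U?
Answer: -1270/19 ≈ -66.842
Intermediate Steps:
U = -58/57 (U = 116*(-1/114) = -58/57 ≈ -1.0175)
40 + 105*U = 40 + 105*(-58/57) = 40 - 2030/19 = -1270/19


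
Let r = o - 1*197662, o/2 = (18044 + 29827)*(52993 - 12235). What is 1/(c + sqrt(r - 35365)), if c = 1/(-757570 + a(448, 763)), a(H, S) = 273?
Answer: 757297/2237803238744683170480 + 573498746209*sqrt(3902019409)/2237803238744683170480 ≈ 1.6009e-5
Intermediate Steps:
o = 3902252436 (o = 2*((18044 + 29827)*(52993 - 12235)) = 2*(47871*40758) = 2*1951126218 = 3902252436)
c = -1/757297 (c = 1/(-757570 + 273) = 1/(-757297) = -1/757297 ≈ -1.3205e-6)
r = 3902054774 (r = 3902252436 - 1*197662 = 3902252436 - 197662 = 3902054774)
1/(c + sqrt(r - 35365)) = 1/(-1/757297 + sqrt(3902054774 - 35365)) = 1/(-1/757297 + sqrt(3902019409))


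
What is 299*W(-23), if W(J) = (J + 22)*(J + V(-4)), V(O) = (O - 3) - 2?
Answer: 9568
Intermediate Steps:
V(O) = -5 + O (V(O) = (-3 + O) - 2 = -5 + O)
W(J) = (-9 + J)*(22 + J) (W(J) = (J + 22)*(J + (-5 - 4)) = (22 + J)*(J - 9) = (22 + J)*(-9 + J) = (-9 + J)*(22 + J))
299*W(-23) = 299*(-198 + (-23)**2 + 13*(-23)) = 299*(-198 + 529 - 299) = 299*32 = 9568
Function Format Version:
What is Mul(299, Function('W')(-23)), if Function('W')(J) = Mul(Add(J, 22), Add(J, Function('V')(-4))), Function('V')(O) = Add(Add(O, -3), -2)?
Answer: 9568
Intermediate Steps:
Function('V')(O) = Add(-5, O) (Function('V')(O) = Add(Add(-3, O), -2) = Add(-5, O))
Function('W')(J) = Mul(Add(-9, J), Add(22, J)) (Function('W')(J) = Mul(Add(J, 22), Add(J, Add(-5, -4))) = Mul(Add(22, J), Add(J, -9)) = Mul(Add(22, J), Add(-9, J)) = Mul(Add(-9, J), Add(22, J)))
Mul(299, Function('W')(-23)) = Mul(299, Add(-198, Pow(-23, 2), Mul(13, -23))) = Mul(299, Add(-198, 529, -299)) = Mul(299, 32) = 9568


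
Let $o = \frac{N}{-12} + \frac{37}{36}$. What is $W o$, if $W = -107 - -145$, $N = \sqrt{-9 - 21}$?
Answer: $\frac{703}{18} - \frac{19 i \sqrt{30}}{6} \approx 39.056 - 17.345 i$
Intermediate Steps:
$N = i \sqrt{30}$ ($N = \sqrt{-30} = i \sqrt{30} \approx 5.4772 i$)
$W = 38$ ($W = -107 + 145 = 38$)
$o = \frac{37}{36} - \frac{i \sqrt{30}}{12}$ ($o = \frac{i \sqrt{30}}{-12} + \frac{37}{36} = i \sqrt{30} \left(- \frac{1}{12}\right) + 37 \cdot \frac{1}{36} = - \frac{i \sqrt{30}}{12} + \frac{37}{36} = \frac{37}{36} - \frac{i \sqrt{30}}{12} \approx 1.0278 - 0.45644 i$)
$W o = 38 \left(\frac{37}{36} - \frac{i \sqrt{30}}{12}\right) = \frac{703}{18} - \frac{19 i \sqrt{30}}{6}$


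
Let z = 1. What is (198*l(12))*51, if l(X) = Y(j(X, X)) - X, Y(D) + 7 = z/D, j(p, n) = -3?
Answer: -195228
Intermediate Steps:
Y(D) = -7 + 1/D
l(X) = -22/3 - X (l(X) = (-7 + 1/(-3)) - X = (-7 - ⅓) - X = -22/3 - X)
(198*l(12))*51 = (198*(-22/3 - 1*12))*51 = (198*(-22/3 - 12))*51 = (198*(-58/3))*51 = -3828*51 = -195228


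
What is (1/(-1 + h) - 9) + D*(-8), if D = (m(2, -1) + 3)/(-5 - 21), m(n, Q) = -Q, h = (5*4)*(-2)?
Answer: -4154/533 ≈ -7.7936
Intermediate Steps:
h = -40 (h = 20*(-2) = -40)
D = -2/13 (D = (-1*(-1) + 3)/(-5 - 21) = (1 + 3)/(-26) = 4*(-1/26) = -2/13 ≈ -0.15385)
(1/(-1 + h) - 9) + D*(-8) = (1/(-1 - 40) - 9) - 2/13*(-8) = (1/(-41) - 9) + 16/13 = (-1/41 - 9) + 16/13 = -370/41 + 16/13 = -4154/533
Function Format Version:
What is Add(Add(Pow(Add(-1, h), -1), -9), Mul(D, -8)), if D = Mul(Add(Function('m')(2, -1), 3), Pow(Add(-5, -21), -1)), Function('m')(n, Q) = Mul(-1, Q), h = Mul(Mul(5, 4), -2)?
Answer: Rational(-4154, 533) ≈ -7.7936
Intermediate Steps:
h = -40 (h = Mul(20, -2) = -40)
D = Rational(-2, 13) (D = Mul(Add(Mul(-1, -1), 3), Pow(Add(-5, -21), -1)) = Mul(Add(1, 3), Pow(-26, -1)) = Mul(4, Rational(-1, 26)) = Rational(-2, 13) ≈ -0.15385)
Add(Add(Pow(Add(-1, h), -1), -9), Mul(D, -8)) = Add(Add(Pow(Add(-1, -40), -1), -9), Mul(Rational(-2, 13), -8)) = Add(Add(Pow(-41, -1), -9), Rational(16, 13)) = Add(Add(Rational(-1, 41), -9), Rational(16, 13)) = Add(Rational(-370, 41), Rational(16, 13)) = Rational(-4154, 533)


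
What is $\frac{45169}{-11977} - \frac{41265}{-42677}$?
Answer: $- \frac{1433446508}{511142429} \approx -2.8044$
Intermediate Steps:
$\frac{45169}{-11977} - \frac{41265}{-42677} = 45169 \left(- \frac{1}{11977}\right) - - \frac{41265}{42677} = - \frac{45169}{11977} + \frac{41265}{42677} = - \frac{1433446508}{511142429}$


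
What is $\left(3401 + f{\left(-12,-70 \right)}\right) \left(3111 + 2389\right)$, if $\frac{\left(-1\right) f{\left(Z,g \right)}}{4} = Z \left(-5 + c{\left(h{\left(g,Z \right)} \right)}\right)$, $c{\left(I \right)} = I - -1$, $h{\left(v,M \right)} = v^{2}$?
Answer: $1311249500$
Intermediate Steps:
$c{\left(I \right)} = 1 + I$ ($c{\left(I \right)} = I + 1 = 1 + I$)
$f{\left(Z,g \right)} = - 4 Z \left(-4 + g^{2}\right)$ ($f{\left(Z,g \right)} = - 4 Z \left(-5 + \left(1 + g^{2}\right)\right) = - 4 Z \left(-4 + g^{2}\right)$)
$\left(3401 + f{\left(-12,-70 \right)}\right) \left(3111 + 2389\right) = \left(3401 + 4 \left(-12\right) \left(4 - \left(-70\right)^{2}\right)\right) \left(3111 + 2389\right) = \left(3401 + 4 \left(-12\right) \left(4 - 4900\right)\right) 5500 = \left(3401 + 4 \left(-12\right) \left(-4896\right)\right) 5500 = \left(3401 + 235008\right) 5500 = 238409 \cdot 5500 = 1311249500$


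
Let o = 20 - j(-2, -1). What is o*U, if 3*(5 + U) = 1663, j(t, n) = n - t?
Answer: 31312/3 ≈ 10437.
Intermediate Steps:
o = 19 (o = 20 - (-1 - 1*(-2)) = 20 - (-1 + 2) = 20 - 1*1 = 20 - 1 = 19)
U = 1648/3 (U = -5 + (⅓)*1663 = -5 + 1663/3 = 1648/3 ≈ 549.33)
o*U = 19*(1648/3) = 31312/3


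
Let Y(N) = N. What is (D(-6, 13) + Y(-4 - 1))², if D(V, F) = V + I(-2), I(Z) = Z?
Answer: 169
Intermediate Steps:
D(V, F) = -2 + V (D(V, F) = V - 2 = -2 + V)
(D(-6, 13) + Y(-4 - 1))² = ((-2 - 6) + (-4 - 1))² = (-8 - 5)² = (-13)² = 169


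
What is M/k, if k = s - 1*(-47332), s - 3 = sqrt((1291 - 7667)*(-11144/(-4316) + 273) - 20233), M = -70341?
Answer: -239508596171/161301836994 + 23447*I*sqrt(2069256711665)/806509184970 ≈ -1.4848 + 0.04182*I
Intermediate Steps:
s = 3 + I*sqrt(2069256711665)/1079 (s = 3 + sqrt((1291 - 7667)*(-11144/(-4316) + 273) - 20233) = 3 + sqrt(-6376*(-11144*(-1/4316) + 273) - 20233) = 3 + sqrt(-6376*(2786/1079 + 273) - 20233) = 3 + sqrt(-6376*297353/1079 - 20233) = 3 + sqrt(-1895922728/1079 - 20233) = 3 + sqrt(-1917754135/1079) = 3 + I*sqrt(2069256711665)/1079 ≈ 3.0 + 1333.2*I)
k = 47335 + I*sqrt(2069256711665)/1079 (k = (3 + I*sqrt(2069256711665)/1079) - 1*(-47332) = (3 + I*sqrt(2069256711665)/1079) + 47332 = 47335 + I*sqrt(2069256711665)/1079 ≈ 47335.0 + 1333.2*I)
M/k = -70341/(47335 + I*sqrt(2069256711665)/1079)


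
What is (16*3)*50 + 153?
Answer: 2553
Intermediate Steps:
(16*3)*50 + 153 = 48*50 + 153 = 2400 + 153 = 2553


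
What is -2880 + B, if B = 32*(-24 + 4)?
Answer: -3520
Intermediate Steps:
B = -640 (B = 32*(-20) = -640)
-2880 + B = -2880 - 640 = -3520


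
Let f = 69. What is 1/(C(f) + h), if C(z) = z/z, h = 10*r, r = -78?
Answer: -1/779 ≈ -0.0012837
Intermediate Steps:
h = -780 (h = 10*(-78) = -780)
C(z) = 1
1/(C(f) + h) = 1/(1 - 780) = 1/(-779) = -1/779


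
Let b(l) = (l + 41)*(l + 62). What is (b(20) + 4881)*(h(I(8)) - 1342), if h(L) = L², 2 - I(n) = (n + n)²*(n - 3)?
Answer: 16128482786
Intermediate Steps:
I(n) = 2 - 4*n²*(-3 + n) (I(n) = 2 - (n + n)²*(n - 3) = 2 - (2*n)²*(-3 + n) = 2 - 4*n²*(-3 + n))
b(l) = (41 + l)*(62 + l)
(b(20) + 4881)*(h(I(8)) - 1342) = ((2542 + 20² + 103*20) + 4881)*((2 - 4*8³ + 12*8²)² - 1342) = ((2542 + 400 + 2060) + 4881)*((2 - 4*512 + 12*64)² - 1342) = (5002 + 4881)*((2 - 2048 + 768)² - 1342) = 9883*((-1278)² - 1342) = 9883*(1633284 - 1342) = 9883*1631942 = 16128482786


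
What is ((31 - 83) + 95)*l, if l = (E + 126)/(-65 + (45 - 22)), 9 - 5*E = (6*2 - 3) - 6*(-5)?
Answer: -860/7 ≈ -122.86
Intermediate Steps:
E = -6 (E = 9/5 - ((6*2 - 3) - 6*(-5))/5 = 9/5 - ((12 - 3) + 30)/5 = 9/5 - (9 + 30)/5 = 9/5 - ⅕*39 = 9/5 - 39/5 = -6)
l = -20/7 (l = (-6 + 126)/(-65 + (45 - 22)) = 120/(-65 + 23) = 120/(-42) = 120*(-1/42) = -20/7 ≈ -2.8571)
((31 - 83) + 95)*l = ((31 - 83) + 95)*(-20/7) = (-52 + 95)*(-20/7) = 43*(-20/7) = -860/7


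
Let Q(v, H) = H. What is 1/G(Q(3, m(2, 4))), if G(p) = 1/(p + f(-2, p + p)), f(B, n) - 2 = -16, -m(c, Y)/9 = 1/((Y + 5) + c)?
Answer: -163/11 ≈ -14.818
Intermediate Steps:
m(c, Y) = -9/(5 + Y + c) (m(c, Y) = -9/((Y + 5) + c) = -9/((5 + Y) + c) = -9/(5 + Y + c))
f(B, n) = -14 (f(B, n) = 2 - 16 = -14)
G(p) = 1/(-14 + p) (G(p) = 1/(p - 14) = 1/(-14 + p))
1/G(Q(3, m(2, 4))) = 1/(1/(-14 - 9/(5 + 4 + 2))) = 1/(1/(-14 - 9/11)) = 1/(1/(-163/11)) = 1/(-11/163) = -163/11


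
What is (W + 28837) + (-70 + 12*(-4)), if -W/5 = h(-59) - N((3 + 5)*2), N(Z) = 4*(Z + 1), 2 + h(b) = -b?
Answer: 28774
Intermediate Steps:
h(b) = -2 - b
N(Z) = 4 + 4*Z (N(Z) = 4*(1 + Z) = 4 + 4*Z)
W = 55 (W = -5*((-2 - 1*(-59)) - (4 + 4*((3 + 5)*2))) = -5*((-2 + 59) - (4 + 4*(8*2))) = -5*(57 - (4 + 4*16)) = -5*(57 - (4 + 64)) = -5*(57 - 1*68) = -5*(57 - 68) = -5*(-11) = 55)
(W + 28837) + (-70 + 12*(-4)) = (55 + 28837) + (-70 + 12*(-4)) = 28892 + (-70 - 48) = 28892 - 118 = 28774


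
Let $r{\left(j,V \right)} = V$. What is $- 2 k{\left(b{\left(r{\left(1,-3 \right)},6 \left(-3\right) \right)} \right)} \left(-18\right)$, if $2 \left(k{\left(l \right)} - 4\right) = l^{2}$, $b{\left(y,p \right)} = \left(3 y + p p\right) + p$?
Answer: $1587906$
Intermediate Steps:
$b{\left(y,p \right)} = p + p^{2} + 3 y$ ($b{\left(y,p \right)} = \left(3 y + p^{2}\right) + p = \left(p^{2} + 3 y\right) + p = p + p^{2} + 3 y$)
$k{\left(l \right)} = 4 + \frac{l^{2}}{2}$
$- 2 k{\left(b{\left(r{\left(1,-3 \right)},6 \left(-3\right) \right)} \right)} \left(-18\right) = - 2 \left(4 + \frac{\left(6 \left(-3\right) + \left(6 \left(-3\right)\right)^{2} + 3 \left(-3\right)\right)^{2}}{2}\right) \left(-18\right) = - 2 \left(4 + \frac{\left(-18 + \left(-18\right)^{2} - 9\right)^{2}}{2}\right) \left(-18\right) = - 2 \left(4 + \frac{\left(-18 + 324 - 9\right)^{2}}{2}\right) \left(-18\right) = - 2 \left(4 + \frac{297^{2}}{2}\right) \left(-18\right) = - 2 \left(4 + \frac{1}{2} \cdot 88209\right) \left(-18\right) = - 2 \left(4 + \frac{88209}{2}\right) \left(-18\right) = \left(-2\right) \frac{88217}{2} \left(-18\right) = \left(-88217\right) \left(-18\right) = 1587906$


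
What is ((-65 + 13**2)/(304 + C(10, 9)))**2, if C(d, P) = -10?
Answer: 2704/21609 ≈ 0.12513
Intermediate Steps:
((-65 + 13**2)/(304 + C(10, 9)))**2 = ((-65 + 13**2)/(304 - 10))**2 = ((-65 + 169)/294)**2 = (104*(1/294))**2 = (52/147)**2 = 2704/21609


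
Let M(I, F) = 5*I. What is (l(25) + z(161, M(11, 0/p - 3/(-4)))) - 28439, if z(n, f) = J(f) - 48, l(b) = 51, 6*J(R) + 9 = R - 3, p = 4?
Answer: -170573/6 ≈ -28429.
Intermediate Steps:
J(R) = -2 + R/6 (J(R) = -3/2 + (R - 3)/6 = -3/2 + (-3 + R)/6 = -3/2 + (-½ + R/6) = -2 + R/6)
z(n, f) = -50 + f/6 (z(n, f) = (-2 + f/6) - 48 = -50 + f/6)
(l(25) + z(161, M(11, 0/p - 3/(-4)))) - 28439 = (51 + (-50 + (5*11)/6)) - 28439 = (51 + (-50 + (⅙)*55)) - 28439 = (51 + (-50 + 55/6)) - 28439 = (51 - 245/6) - 28439 = 61/6 - 28439 = -170573/6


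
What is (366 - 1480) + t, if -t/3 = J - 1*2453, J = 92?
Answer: 5969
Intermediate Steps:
t = 7083 (t = -3*(92 - 1*2453) = -3*(92 - 2453) = -3*(-2361) = 7083)
(366 - 1480) + t = (366 - 1480) + 7083 = -1114 + 7083 = 5969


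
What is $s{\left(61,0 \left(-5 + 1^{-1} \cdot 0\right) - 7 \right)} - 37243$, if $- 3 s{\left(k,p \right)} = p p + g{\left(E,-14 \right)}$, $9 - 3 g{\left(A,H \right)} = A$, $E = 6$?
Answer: $- \frac{111779}{3} \approx -37260.0$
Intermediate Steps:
$g{\left(A,H \right)} = 3 - \frac{A}{3}$
$s{\left(k,p \right)} = - \frac{1}{3} - \frac{p^{2}}{3}$ ($s{\left(k,p \right)} = - \frac{p p + \left(3 - 2\right)}{3} = - \frac{p^{2} + \left(3 - 2\right)}{3} = - \frac{p^{2} + 1}{3} = - \frac{1 + p^{2}}{3} = - \frac{1}{3} - \frac{p^{2}}{3}$)
$s{\left(61,0 \left(-5 + 1^{-1} \cdot 0\right) - 7 \right)} - 37243 = \left(- \frac{1}{3} - \frac{\left(0 \left(-5 + 1^{-1} \cdot 0\right) - 7\right)^{2}}{3}\right) - 37243 = \left(- \frac{1}{3} - \frac{\left(0 \left(-5 + 1 \cdot 0\right) - 7\right)^{2}}{3}\right) - 37243 = \left(- \frac{1}{3} - \frac{\left(0 \left(-5 + 0\right) - 7\right)^{2}}{3}\right) - 37243 = \left(- \frac{1}{3} - \frac{\left(0 \left(-5\right) - 7\right)^{2}}{3}\right) - 37243 = \left(- \frac{1}{3} - \frac{\left(0 - 7\right)^{2}}{3}\right) - 37243 = \left(- \frac{1}{3} - \frac{\left(-7\right)^{2}}{3}\right) - 37243 = \left(- \frac{1}{3} - \frac{49}{3}\right) - 37243 = - \frac{50}{3} - 37243 = - \frac{111779}{3}$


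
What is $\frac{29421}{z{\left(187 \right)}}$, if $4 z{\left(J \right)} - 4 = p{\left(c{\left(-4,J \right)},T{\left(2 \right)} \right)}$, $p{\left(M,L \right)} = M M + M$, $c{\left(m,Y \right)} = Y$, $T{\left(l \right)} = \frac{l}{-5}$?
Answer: $\frac{9807}{2930} \approx 3.3471$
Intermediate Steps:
$T{\left(l \right)} = - \frac{l}{5}$ ($T{\left(l \right)} = l \left(- \frac{1}{5}\right) = - \frac{l}{5}$)
$p{\left(M,L \right)} = M + M^{2}$ ($p{\left(M,L \right)} = M^{2} + M = M + M^{2}$)
$z{\left(J \right)} = 1 + \frac{J \left(1 + J\right)}{4}$
$\frac{29421}{z{\left(187 \right)}} = \frac{29421}{1 + \frac{1}{4} \cdot 187 \left(1 + 187\right)} = \frac{29421}{1 + \frac{1}{4} \cdot 187 \cdot 188} = \frac{29421}{1 + 8789} = \frac{29421}{8790} = 29421 \cdot \frac{1}{8790} = \frac{9807}{2930}$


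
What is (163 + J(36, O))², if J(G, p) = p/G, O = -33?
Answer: 3783025/144 ≈ 26271.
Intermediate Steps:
(163 + J(36, O))² = (163 - 33/36)² = (163 - 33*1/36)² = (163 - 11/12)² = (1945/12)² = 3783025/144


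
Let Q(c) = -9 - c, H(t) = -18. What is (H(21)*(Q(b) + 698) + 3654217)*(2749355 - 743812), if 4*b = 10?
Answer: 7303906829980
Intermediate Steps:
b = 5/2 (b = (1/4)*10 = 5/2 ≈ 2.5000)
(H(21)*(Q(b) + 698) + 3654217)*(2749355 - 743812) = (-18*((-9 - 1*5/2) + 698) + 3654217)*(2749355 - 743812) = (-18*((-9 - 5/2) + 698) + 3654217)*2005543 = (-18*(-23/2 + 698) + 3654217)*2005543 = (-18*1373/2 + 3654217)*2005543 = (-12357 + 3654217)*2005543 = 3641860*2005543 = 7303906829980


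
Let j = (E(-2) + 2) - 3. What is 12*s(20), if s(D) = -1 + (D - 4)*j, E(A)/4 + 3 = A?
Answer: -4044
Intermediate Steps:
E(A) = -12 + 4*A
j = -21 (j = ((-12 + 4*(-2)) + 2) - 3 = ((-12 - 8) + 2) - 3 = (-20 + 2) - 3 = -18 - 3 = -21)
s(D) = 83 - 21*D (s(D) = -1 + (D - 4)*(-21) = -1 + (-4 + D)*(-21) = -1 + (84 - 21*D) = 83 - 21*D)
12*s(20) = 12*(83 - 21*20) = 12*(83 - 420) = 12*(-337) = -4044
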